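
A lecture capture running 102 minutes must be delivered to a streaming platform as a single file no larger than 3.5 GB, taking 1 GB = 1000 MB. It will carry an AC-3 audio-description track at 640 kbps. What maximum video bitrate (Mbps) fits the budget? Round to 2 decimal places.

3.94 Mbps

Budget: 3.5 GB = 28000.0 Mb.
102 min = 6120 s
Total bitrate budget: 28000.0 Mb / 6120 s = 4.575 Mbps.
Audio: 640 kbps = 0.640 Mbps.
Video: 4.575 − 0.640 = 3.935 Mbps.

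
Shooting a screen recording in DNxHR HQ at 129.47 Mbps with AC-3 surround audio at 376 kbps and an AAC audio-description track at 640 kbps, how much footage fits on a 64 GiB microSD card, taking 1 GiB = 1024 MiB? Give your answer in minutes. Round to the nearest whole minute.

70 minutes

Audio total: 376 + 640 = 1016 kbps = 1.016 Mbps.
Total bitrate: 129.47 + 1.016 = 130.486 Mbps.
Capacity: 64 GiB = 549,756 Mb.
Recording time: 549,756 / 130.486 = 4,213 s ≈ 70.2 minutes.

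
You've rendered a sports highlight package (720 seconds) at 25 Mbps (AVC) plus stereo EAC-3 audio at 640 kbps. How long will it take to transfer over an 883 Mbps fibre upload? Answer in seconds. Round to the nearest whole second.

21 seconds

Audio: 640 kbps = 0.640 Mbps.
Total bitrate: 25.640 Mbps.
File: 25.640 Mbps × 720 s = 18460.8 Mb.
At 883 Mbps: 18460.8 / 883 = 20.9 s ≈ 20.9 seconds.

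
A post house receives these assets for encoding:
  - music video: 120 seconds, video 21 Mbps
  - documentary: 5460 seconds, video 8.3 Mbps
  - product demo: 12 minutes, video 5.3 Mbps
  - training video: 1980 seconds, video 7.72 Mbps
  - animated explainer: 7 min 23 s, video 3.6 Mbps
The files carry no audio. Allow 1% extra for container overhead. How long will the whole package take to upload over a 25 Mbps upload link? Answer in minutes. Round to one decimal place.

46.1 minutes

music video: 21.000 Mbps × 120 s × 1.01 = 2545.2 Mb
documentary: 8.300 Mbps × 5460 s × 1.01 = 45771.2 Mb
product demo: 5.300 Mbps × 720 s × 1.01 = 3854.2 Mb
training video: 7.720 Mbps × 1980 s × 1.01 = 15438.5 Mb
animated explainer: 3.600 Mbps × 443 s × 1.01 = 1610.7 Mb
Total: 69219.7 Mb = 8652.5 MB.
At 25 Mbps: 69219.7 / 25 = 2769 s ≈ 46.1 minutes.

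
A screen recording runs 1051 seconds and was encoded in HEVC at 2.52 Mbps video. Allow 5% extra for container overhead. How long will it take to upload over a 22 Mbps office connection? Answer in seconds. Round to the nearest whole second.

126 seconds

File: 2.520 Mbps × 1051 s = 2648.5 Mb.
With 5% container overhead: ×1.05. → 2780.9 Mb.
At 22 Mbps: 2780.9 / 22 = 126.4 s ≈ 126 seconds.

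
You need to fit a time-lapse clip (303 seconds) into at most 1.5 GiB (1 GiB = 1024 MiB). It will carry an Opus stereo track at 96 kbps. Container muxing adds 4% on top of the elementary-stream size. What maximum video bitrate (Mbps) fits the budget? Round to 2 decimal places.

40.79 Mbps

Budget: 1.5 GiB = 12884.9 Mb.
Stream payload after overhead: 12884.9 / 1.04 = 12389.3 Mb.
Total bitrate budget: 12389.3 Mb / 303 s = 40.889 Mbps.
Audio: 96 kbps = 0.096 Mbps.
Video: 40.889 − 0.096 = 40.793 Mbps.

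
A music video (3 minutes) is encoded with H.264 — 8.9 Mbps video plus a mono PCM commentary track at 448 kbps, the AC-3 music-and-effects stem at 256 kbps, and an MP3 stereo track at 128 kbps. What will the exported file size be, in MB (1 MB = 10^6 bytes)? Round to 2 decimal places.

3 min = 180 s
Audio total: 448 + 256 + 128 = 832 kbps = 0.832 Mbps.
Total bitrate: 8.9 + 0.832 = 9.732 Mbps.
Stream data: 9.732 Mbps × 180 s = 1751.8 Mb.
1,752 Mb ÷ 8 = 219.0 MB → 219.0 MB.

218.97 MB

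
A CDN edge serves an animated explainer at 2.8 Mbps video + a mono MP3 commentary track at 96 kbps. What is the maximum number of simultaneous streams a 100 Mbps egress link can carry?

34

Audio: 96 kbps = 0.096 Mbps.
Per-viewer media rate: 2.896 Mbps.
100 Mbps = 100.0 Mbps; 100.0 / 2.896 = 34.53 → 34 viewers.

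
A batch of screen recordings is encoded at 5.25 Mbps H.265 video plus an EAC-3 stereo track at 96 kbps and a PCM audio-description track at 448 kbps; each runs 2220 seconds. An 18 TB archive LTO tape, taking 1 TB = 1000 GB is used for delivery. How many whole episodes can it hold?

Audio total: 96 + 448 = 544 kbps = 0.544 Mbps.
Total bitrate: 5.794 Mbps.
Per item: 5.794 Mbps × 2220 s = 12,863 Mb = 1,608 MB.
Capacity: 18 TB = 144,000,000 Mb; 11195.18 items → 11195 complete.

11195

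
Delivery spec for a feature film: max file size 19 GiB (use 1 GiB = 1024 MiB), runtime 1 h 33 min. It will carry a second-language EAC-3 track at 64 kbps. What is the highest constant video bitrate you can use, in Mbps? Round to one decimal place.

Budget: 19 GiB = 163208.8 Mb.
1 h 33 min = 93 min = 5580 s
Total bitrate budget: 163208.8 Mb / 5580 s = 29.249 Mbps.
Audio: 64 kbps = 0.064 Mbps.
Video: 29.249 − 0.064 = 29.185 Mbps.

29.2 Mbps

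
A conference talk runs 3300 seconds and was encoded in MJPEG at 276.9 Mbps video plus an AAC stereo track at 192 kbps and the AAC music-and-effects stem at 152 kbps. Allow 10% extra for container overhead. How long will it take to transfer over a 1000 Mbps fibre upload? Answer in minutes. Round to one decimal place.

16.8 minutes

Audio total: 192 + 152 = 344 kbps = 0.344 Mbps.
Total bitrate: 277.244 Mbps.
File: 277.244 Mbps × 3300 s = 914905.2 Mb.
With 10% container overhead: ×1.10. → 1006395.7 Mb.
At 1000 Mbps: 1006395.7 / 1000 = 1006.4 s ≈ 16.8 minutes.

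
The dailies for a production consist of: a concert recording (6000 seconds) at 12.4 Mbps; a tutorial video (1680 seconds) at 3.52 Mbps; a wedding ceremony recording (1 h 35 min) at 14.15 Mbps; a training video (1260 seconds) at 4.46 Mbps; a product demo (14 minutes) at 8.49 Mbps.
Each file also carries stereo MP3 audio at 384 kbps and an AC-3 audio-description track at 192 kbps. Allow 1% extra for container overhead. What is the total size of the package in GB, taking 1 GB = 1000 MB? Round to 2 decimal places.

Audio total: 384 + 192 = 576 kbps = 0.576 Mbps.
concert recording: 12.976 Mbps × 6000 s × 1.01 = 78634.6 Mb
tutorial video: 4.096 Mbps × 1680 s × 1.01 = 6950.1 Mb
wedding ceremony recording: 14.726 Mbps × 5700 s × 1.01 = 84777.6 Mb
training video: 5.036 Mbps × 1260 s × 1.01 = 6408.8 Mb
product demo: 9.066 Mbps × 840 s × 1.01 = 7691.6 Mb
Total: 184462.6 Mb = 23057.8 MB.
= 23.06 GB.

23.06 GB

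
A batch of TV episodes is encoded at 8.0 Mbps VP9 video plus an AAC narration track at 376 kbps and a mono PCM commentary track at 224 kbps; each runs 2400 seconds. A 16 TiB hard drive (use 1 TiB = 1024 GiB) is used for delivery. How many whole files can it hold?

6818

Audio total: 376 + 224 = 600 kbps = 0.600 Mbps.
Total bitrate: 8.600 Mbps.
Per item: 8.600 Mbps × 2400 s = 20,640 Mb = 2,580 MB.
Capacity: 16 TiB = 140,737,488 Mb; 6818.68 items → 6818 complete.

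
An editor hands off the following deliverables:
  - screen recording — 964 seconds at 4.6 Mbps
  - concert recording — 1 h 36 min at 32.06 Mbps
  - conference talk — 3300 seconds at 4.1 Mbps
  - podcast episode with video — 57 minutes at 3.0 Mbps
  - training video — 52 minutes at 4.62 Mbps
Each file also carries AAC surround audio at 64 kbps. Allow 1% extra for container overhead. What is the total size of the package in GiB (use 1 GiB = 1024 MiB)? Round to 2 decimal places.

Audio: 64 kbps = 0.064 Mbps.
screen recording: 4.664 Mbps × 964 s × 1.01 = 4541.1 Mb
concert recording: 32.124 Mbps × 5760 s × 1.01 = 186884.6 Mb
conference talk: 4.164 Mbps × 3300 s × 1.01 = 13878.6 Mb
podcast episode with video: 3.064 Mbps × 3420 s × 1.01 = 10583.7 Mb
training video: 4.684 Mbps × 3120 s × 1.01 = 14760.2 Mb
Total: 230648.1 Mb = 28831.0 MB.
= 26.85 GiB.

26.85 GiB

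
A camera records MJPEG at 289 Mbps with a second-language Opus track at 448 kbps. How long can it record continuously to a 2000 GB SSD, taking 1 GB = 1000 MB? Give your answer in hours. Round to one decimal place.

Audio: 448 kbps = 0.448 Mbps.
Total bitrate: 289 + 0.448 = 289.448 Mbps.
Capacity: 2000 GB = 16,000,000 Mb.
Recording time: 16,000,000 / 289.448 = 55,278 s ≈ 15.4 hours.

15.4 hours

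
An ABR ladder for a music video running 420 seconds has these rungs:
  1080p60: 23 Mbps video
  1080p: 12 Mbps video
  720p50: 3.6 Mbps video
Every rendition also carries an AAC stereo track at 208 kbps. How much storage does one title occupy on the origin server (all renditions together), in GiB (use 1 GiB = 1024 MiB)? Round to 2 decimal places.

1.92 GiB

Audio: 208 kbps = 0.208 Mbps.
Sum of rendition bitrates: (23+0.208) + (12+0.208) + (3.6+0.208) = 39.224 Mbps.
× 420 s = 16,474 Mb = 2,059 MB = 1.918 GiB.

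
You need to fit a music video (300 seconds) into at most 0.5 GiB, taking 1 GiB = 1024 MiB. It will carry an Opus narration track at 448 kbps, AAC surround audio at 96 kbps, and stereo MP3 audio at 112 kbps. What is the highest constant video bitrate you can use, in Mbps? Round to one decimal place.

13.7 Mbps

Budget: 0.5 GiB = 4295.0 Mb.
Total bitrate budget: 4295.0 Mb / 300 s = 14.317 Mbps.
Audio total: 448 + 96 + 112 = 656 kbps = 0.656 Mbps.
Video: 14.317 − 0.656 = 13.661 Mbps.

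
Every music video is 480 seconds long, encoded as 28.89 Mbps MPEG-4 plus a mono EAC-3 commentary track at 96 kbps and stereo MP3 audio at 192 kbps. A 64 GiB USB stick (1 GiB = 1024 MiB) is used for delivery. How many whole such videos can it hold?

39

Audio total: 96 + 192 = 288 kbps = 0.288 Mbps.
Total bitrate: 29.178 Mbps.
Per item: 29.178 Mbps × 480 s = 14,005 Mb = 1,751 MB.
Capacity: 64 GiB = 549,756 Mb; 39.25 items → 39 complete.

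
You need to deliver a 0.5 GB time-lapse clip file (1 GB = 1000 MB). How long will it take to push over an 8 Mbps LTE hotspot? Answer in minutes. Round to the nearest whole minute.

File: 0.5 GB = 4000.0 Mb.
At 8 Mbps: 4000.0 / 8 = 500.0 s ≈ 8.33 minutes.

8 minutes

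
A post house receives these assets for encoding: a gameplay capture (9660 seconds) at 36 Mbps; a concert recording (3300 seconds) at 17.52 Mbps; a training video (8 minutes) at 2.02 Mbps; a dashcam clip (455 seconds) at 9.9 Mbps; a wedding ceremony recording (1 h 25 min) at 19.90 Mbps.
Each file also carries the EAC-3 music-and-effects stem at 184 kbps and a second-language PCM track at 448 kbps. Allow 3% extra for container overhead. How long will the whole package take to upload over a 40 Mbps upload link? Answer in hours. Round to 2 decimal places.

Audio total: 184 + 448 = 632 kbps = 0.632 Mbps.
gameplay capture: 36.632 Mbps × 9660 s × 1.03 = 364481.1 Mb
concert recording: 18.152 Mbps × 3300 s × 1.03 = 61698.6 Mb
training video: 2.652 Mbps × 480 s × 1.03 = 1311.1 Mb
dashcam clip: 10.532 Mbps × 455 s × 1.03 = 4935.8 Mb
wedding ceremony recording: 20.532 Mbps × 5100 s × 1.03 = 107854.6 Mb
Total: 540281.3 Mb = 67535.2 MB.
At 40 Mbps: 540281.3 / 40 = 13507 s ≈ 3.75 hours.

3.75 hours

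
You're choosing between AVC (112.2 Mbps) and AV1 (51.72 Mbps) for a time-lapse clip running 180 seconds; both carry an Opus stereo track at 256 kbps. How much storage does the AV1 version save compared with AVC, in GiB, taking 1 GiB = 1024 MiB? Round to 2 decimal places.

Audio: 256 kbps = 0.256 Mbps.
AVC: 112.456 Mbps × 180 s = 20242.1 Mb = 2.356 GiB.
AV1: 51.976 Mbps × 180 s = 9355.7 Mb = 1.089 GiB.
Saving: 2.356 − 1.089 = 1.267 GiB.

1.27 GiB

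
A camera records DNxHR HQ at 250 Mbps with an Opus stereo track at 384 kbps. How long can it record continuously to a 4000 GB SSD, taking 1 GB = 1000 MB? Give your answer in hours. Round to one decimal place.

Audio: 384 kbps = 0.384 Mbps.
Total bitrate: 250 + 0.384 = 250.384 Mbps.
Capacity: 4000 GB = 32,000,000 Mb.
Recording time: 32,000,000 / 250.384 = 127,804 s ≈ 35.5 hours.

35.5 hours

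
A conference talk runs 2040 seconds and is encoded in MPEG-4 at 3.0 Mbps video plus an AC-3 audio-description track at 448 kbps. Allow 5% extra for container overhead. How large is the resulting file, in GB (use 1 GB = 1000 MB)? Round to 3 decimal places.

Audio: 448 kbps = 0.448 Mbps.
Total bitrate: 3.0 + 0.448 = 3.448 Mbps.
Stream data: 3.448 Mbps × 2040 s = 7033.9 Mb.
With 5% container overhead: ×1.05.
7,386 Mb ÷ 8 = 923.2 MB → 0.9232 GB.

0.923 GB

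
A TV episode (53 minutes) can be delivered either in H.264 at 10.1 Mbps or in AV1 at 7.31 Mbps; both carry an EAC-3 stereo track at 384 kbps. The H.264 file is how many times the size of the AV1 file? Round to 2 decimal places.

53 min = 3180 s
Audio: 384 kbps = 0.384 Mbps.
H.264: 10.484 Mbps × 3180 s = 33339.1 Mb = 3.881 GiB.
AV1: 7.694 Mbps × 3180 s = 24466.9 Mb = 2.848 GiB.
Ratio: 3.881 / 2.848 = 1.363.

1.36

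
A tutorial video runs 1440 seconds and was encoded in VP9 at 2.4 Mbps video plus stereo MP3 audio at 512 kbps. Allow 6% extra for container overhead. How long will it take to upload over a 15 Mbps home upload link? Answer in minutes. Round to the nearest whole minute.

5 minutes

Audio: 512 kbps = 0.512 Mbps.
Total bitrate: 2.912 Mbps.
File: 2.912 Mbps × 1440 s = 4193.3 Mb.
With 6% container overhead: ×1.06. → 4444.9 Mb.
At 15 Mbps: 4444.9 / 15 = 296.3 s ≈ 4.94 minutes.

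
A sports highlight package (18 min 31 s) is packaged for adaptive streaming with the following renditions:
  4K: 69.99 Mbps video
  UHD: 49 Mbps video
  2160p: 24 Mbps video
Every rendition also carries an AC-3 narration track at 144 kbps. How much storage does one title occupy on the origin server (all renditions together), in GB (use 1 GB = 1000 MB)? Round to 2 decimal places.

19.92 GB

18 min 31 s = 1111 s
Audio: 144 kbps = 0.144 Mbps.
Sum of rendition bitrates: (69.99+0.144) + (49+0.144) + (24+0.144) = 143.422 Mbps.
× 1111 s = 159,342 Mb = 19,918 MB = 19.92 GB.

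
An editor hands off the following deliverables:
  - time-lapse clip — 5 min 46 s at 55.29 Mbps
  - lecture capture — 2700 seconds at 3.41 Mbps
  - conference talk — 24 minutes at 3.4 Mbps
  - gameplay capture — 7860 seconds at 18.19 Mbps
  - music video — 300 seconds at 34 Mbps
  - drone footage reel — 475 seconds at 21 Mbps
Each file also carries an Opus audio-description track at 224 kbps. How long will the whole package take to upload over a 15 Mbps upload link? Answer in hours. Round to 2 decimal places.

Audio: 224 kbps = 0.224 Mbps.
time-lapse clip: 55.514 Mbps × 346 s = 19207.8 Mb
lecture capture: 3.634 Mbps × 2700 s = 9811.8 Mb
conference talk: 3.624 Mbps × 1440 s = 5218.6 Mb
gameplay capture: 18.414 Mbps × 7860 s = 144734.0 Mb
music video: 34.224 Mbps × 300 s = 10267.2 Mb
drone footage reel: 21.224 Mbps × 475 s = 10081.4 Mb
Total: 199320.8 Mb = 24915.1 MB.
At 15 Mbps: 199320.8 / 15 = 13288 s ≈ 3.69 hours.

3.69 hours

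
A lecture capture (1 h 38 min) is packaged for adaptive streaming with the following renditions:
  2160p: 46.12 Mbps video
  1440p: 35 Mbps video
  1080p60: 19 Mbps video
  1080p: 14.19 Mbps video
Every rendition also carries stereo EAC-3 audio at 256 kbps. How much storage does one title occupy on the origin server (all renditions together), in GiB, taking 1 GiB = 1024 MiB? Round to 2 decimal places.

78.95 GiB

1 h 38 min = 98 min = 5880 s
Audio: 256 kbps = 0.256 Mbps.
Sum of rendition bitrates: (46.12+0.256) + (35+0.256) + (19+0.256) + (14.19+0.256) = 115.334 Mbps.
× 5880 s = 678,164 Mb = 84,770 MB = 78.95 GiB.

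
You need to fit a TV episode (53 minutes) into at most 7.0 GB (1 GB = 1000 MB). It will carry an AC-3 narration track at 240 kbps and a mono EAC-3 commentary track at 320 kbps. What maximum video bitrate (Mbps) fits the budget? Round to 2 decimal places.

17.05 Mbps

Budget: 7.0 GB = 56000.0 Mb.
53 min = 3180 s
Total bitrate budget: 56000.0 Mb / 3180 s = 17.610 Mbps.
Audio total: 240 + 320 = 560 kbps = 0.560 Mbps.
Video: 17.610 − 0.560 = 17.050 Mbps.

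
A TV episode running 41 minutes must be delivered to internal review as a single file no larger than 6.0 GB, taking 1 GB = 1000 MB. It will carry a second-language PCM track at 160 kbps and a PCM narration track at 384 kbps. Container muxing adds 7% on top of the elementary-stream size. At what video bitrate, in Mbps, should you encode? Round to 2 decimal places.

17.69 Mbps

Budget: 6.0 GB = 48000.0 Mb.
Stream payload after overhead: 48000.0 / 1.07 = 44859.8 Mb.
41 min = 2460 s
Total bitrate budget: 44859.8 Mb / 2460 s = 18.236 Mbps.
Audio total: 160 + 384 = 544 kbps = 0.544 Mbps.
Video: 18.236 − 0.544 = 17.692 Mbps.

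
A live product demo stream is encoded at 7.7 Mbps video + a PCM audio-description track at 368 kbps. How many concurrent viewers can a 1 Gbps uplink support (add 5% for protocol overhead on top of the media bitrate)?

118

Audio: 368 kbps = 0.368 Mbps.
Per-viewer media rate: 8.068 Mbps.
On the wire with 5% overhead: 8.471 Mbps.
1 Gbps = 1,000 Mbps; 1,000 / 8.471 = 118.04 → 118 viewers.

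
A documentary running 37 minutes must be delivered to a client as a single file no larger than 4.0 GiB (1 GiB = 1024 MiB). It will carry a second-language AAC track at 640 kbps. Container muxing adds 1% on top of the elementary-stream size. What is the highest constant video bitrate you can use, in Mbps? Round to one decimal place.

14.7 Mbps

Budget: 4.0 GiB = 34359.7 Mb.
Stream payload after overhead: 34359.7 / 1.01 = 34019.5 Mb.
37 min = 2220 s
Total bitrate budget: 34019.5 Mb / 2220 s = 15.324 Mbps.
Audio: 640 kbps = 0.640 Mbps.
Video: 15.324 − 0.640 = 14.684 Mbps.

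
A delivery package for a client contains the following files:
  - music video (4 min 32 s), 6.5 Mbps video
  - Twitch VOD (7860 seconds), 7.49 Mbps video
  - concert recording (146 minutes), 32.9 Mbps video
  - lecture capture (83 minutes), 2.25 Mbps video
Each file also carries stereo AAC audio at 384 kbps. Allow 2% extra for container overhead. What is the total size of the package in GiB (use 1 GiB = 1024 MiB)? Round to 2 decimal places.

Audio: 384 kbps = 0.384 Mbps.
music video: 6.884 Mbps × 272 s × 1.02 = 1909.9 Mb
Twitch VOD: 7.874 Mbps × 7860 s × 1.02 = 63127.4 Mb
concert recording: 33.284 Mbps × 8760 s × 1.02 = 297399.2 Mb
lecture capture: 2.634 Mbps × 4980 s × 1.02 = 13379.7 Mb
Total: 375816.2 Mb = 46977.0 MB.
= 43.75 GiB.

43.75 GiB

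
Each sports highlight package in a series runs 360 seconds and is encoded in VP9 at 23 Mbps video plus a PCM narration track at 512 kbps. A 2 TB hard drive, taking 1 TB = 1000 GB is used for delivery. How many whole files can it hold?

Audio: 512 kbps = 0.512 Mbps.
Total bitrate: 23.512 Mbps.
Per item: 23.512 Mbps × 360 s = 8,464 Mb = 1,058 MB.
Capacity: 2 TB = 16,000,000 Mb; 1890.29 items → 1890 complete.

1890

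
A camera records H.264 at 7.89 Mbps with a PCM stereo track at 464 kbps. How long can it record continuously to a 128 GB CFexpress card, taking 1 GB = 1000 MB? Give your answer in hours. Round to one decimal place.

Audio: 464 kbps = 0.464 Mbps.
Total bitrate: 7.89 + 0.464 = 8.354 Mbps.
Capacity: 128 GB = 1,024,000 Mb.
Recording time: 1,024,000 / 8.354 = 122,576 s ≈ 34.0 hours.

34.0 hours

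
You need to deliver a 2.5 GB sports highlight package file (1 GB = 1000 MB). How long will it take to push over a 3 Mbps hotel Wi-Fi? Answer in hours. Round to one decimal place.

1.9 hours

File: 2.5 GB = 20000.0 Mb.
At 3 Mbps: 20000.0 / 3 = 6666.7 s ≈ 1.85 hours.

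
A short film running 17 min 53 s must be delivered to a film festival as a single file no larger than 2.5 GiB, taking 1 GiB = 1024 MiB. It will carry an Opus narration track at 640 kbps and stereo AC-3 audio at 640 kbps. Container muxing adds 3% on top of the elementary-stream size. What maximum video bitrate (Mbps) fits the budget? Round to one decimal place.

18.2 Mbps

Budget: 2.5 GiB = 21474.8 Mb.
Stream payload after overhead: 21474.8 / 1.03 = 20849.4 Mb.
17 min 53 s = 1073 s
Total bitrate budget: 20849.4 Mb / 1073 s = 19.431 Mbps.
Audio total: 640 + 640 = 1280 kbps = 1.280 Mbps.
Video: 19.431 − 1.280 = 18.151 Mbps.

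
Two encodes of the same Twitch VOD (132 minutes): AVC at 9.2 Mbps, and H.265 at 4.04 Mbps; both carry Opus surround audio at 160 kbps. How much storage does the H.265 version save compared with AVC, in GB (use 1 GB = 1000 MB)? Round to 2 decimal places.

132 min = 7920 s
Audio: 160 kbps = 0.160 Mbps.
AVC: 9.360 Mbps × 7920 s = 74131.2 Mb = 9.266 GB.
H.265: 4.200 Mbps × 7920 s = 33264.0 Mb = 4.158 GB.
Saving: 9.266 − 4.158 = 5.108 GB.

5.11 GB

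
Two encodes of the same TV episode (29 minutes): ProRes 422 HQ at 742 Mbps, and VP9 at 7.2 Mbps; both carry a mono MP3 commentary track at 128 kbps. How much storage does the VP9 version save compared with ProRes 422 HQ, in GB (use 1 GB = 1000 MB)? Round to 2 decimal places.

159.82 GB

29 min = 1740 s
Audio: 128 kbps = 0.128 Mbps.
ProRes 422 HQ: 742.128 Mbps × 1740 s = 1291302.7 Mb = 161.413 GB.
VP9: 7.328 Mbps × 1740 s = 12750.7 Mb = 1.594 GB.
Saving: 161.413 − 1.594 = 159.819 GB.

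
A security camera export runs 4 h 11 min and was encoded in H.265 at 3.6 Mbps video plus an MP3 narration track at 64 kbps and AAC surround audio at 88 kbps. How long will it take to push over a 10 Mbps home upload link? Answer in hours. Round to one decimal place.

1.6 hours

4 h 11 min = 251 min = 15060 s
Audio total: 64 + 88 = 152 kbps = 0.152 Mbps.
Total bitrate: 3.752 Mbps.
File: 3.752 Mbps × 15060 s = 56505.1 Mb.
At 10 Mbps: 56505.1 / 10 = 5650.5 s ≈ 1.57 hours.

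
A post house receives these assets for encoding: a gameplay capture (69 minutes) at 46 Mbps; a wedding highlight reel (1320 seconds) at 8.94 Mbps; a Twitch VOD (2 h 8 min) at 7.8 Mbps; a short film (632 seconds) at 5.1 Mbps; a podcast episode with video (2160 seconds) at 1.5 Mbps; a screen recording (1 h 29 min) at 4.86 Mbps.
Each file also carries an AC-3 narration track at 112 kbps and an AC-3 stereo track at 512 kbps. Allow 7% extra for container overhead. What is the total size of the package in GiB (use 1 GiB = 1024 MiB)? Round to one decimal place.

Audio total: 112 + 512 = 624 kbps = 0.624 Mbps.
gameplay capture: 46.624 Mbps × 4140 s × 1.07 = 206535.0 Mb
wedding highlight reel: 9.564 Mbps × 1320 s × 1.07 = 13508.2 Mb
Twitch VOD: 8.424 Mbps × 7680 s × 1.07 = 69225.1 Mb
short film: 5.724 Mbps × 632 s × 1.07 = 3870.8 Mb
podcast episode with video: 2.124 Mbps × 2160 s × 1.07 = 4909.0 Mb
screen recording: 5.484 Mbps × 5340 s × 1.07 = 31334.5 Mb
Total: 329382.5 Mb = 41172.8 MB.
= 38.35 GiB.

38.3 GiB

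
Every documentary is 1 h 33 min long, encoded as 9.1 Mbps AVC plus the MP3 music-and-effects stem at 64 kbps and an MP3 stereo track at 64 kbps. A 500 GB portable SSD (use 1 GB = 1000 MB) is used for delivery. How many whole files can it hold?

1 h 33 min = 93 min = 5580 s
Audio total: 64 + 64 = 128 kbps = 0.128 Mbps.
Total bitrate: 9.228 Mbps.
Per item: 9.228 Mbps × 5580 s = 51,492 Mb = 6,437 MB.
Capacity: 500 GB = 4,000,000 Mb; 77.68 items → 77 complete.

77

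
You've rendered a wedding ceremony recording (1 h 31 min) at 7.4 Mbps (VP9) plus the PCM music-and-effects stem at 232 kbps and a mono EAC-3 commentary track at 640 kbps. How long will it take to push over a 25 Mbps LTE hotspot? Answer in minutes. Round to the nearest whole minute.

30 minutes

1 h 31 min = 91 min = 5460 s
Audio total: 232 + 640 = 872 kbps = 0.872 Mbps.
Total bitrate: 8.272 Mbps.
File: 8.272 Mbps × 5460 s = 45165.1 Mb.
At 25 Mbps: 45165.1 / 25 = 1806.6 s ≈ 30.1 minutes.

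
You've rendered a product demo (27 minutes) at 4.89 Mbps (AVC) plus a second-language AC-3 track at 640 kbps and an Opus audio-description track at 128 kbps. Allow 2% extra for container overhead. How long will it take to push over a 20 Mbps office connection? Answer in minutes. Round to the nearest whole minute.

8 minutes

27 min = 1620 s
Audio total: 640 + 128 = 768 kbps = 0.768 Mbps.
Total bitrate: 5.658 Mbps.
File: 5.658 Mbps × 1620 s = 9166.0 Mb.
With 2% container overhead: ×1.02. → 9349.3 Mb.
At 20 Mbps: 9349.3 / 20 = 467.5 s ≈ 7.79 minutes.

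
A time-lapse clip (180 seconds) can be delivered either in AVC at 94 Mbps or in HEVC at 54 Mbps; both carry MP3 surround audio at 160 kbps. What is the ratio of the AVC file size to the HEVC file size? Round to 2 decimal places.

Audio: 160 kbps = 0.160 Mbps.
AVC: 94.160 Mbps × 180 s = 16948.8 Mb = 1.973 GiB.
HEVC: 54.160 Mbps × 180 s = 9748.8 Mb = 1.135 GiB.
Ratio: 1.973 / 1.135 = 1.739.

1.74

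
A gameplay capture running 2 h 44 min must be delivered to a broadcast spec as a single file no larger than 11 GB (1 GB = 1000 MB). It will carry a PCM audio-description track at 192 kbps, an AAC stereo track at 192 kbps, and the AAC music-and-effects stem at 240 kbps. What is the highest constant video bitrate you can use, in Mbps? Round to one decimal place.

Budget: 11 GB = 88000.0 Mb.
2 h 44 min = 164 min = 9840 s
Total bitrate budget: 88000.0 Mb / 9840 s = 8.943 Mbps.
Audio total: 192 + 192 + 240 = 624 kbps = 0.624 Mbps.
Video: 8.943 − 0.624 = 8.319 Mbps.

8.3 Mbps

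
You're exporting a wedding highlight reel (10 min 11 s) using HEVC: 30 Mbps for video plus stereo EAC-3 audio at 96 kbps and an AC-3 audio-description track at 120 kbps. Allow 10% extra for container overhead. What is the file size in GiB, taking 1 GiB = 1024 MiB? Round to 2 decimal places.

10 min 11 s = 611 s
Audio total: 96 + 120 = 216 kbps = 0.216 Mbps.
Total bitrate: 30 + 0.216 = 30.216 Mbps.
Stream data: 30.216 Mbps × 611 s = 18462.0 Mb.
With 10% container overhead: ×1.10.
20,308 Mb = 2,538,521,700 bytes ÷ 1,073,741,824 = 2.364 GiB.

2.36 GiB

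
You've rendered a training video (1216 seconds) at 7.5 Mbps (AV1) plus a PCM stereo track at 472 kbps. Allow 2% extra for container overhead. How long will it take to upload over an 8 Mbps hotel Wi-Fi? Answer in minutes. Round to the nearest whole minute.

Audio: 472 kbps = 0.472 Mbps.
Total bitrate: 7.972 Mbps.
File: 7.972 Mbps × 1216 s = 9694.0 Mb.
With 2% container overhead: ×1.02. → 9887.8 Mb.
At 8 Mbps: 9887.8 / 8 = 1236.0 s ≈ 20.6 minutes.

21 minutes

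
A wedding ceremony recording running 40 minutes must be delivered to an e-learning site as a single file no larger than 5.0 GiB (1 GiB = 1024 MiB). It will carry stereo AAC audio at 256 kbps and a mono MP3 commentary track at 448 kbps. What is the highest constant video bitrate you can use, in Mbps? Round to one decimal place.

Budget: 5.0 GiB = 42949.7 Mb.
40 min = 2400 s
Total bitrate budget: 42949.7 Mb / 2400 s = 17.896 Mbps.
Audio total: 256 + 448 = 704 kbps = 0.704 Mbps.
Video: 17.896 − 0.704 = 17.192 Mbps.

17.2 Mbps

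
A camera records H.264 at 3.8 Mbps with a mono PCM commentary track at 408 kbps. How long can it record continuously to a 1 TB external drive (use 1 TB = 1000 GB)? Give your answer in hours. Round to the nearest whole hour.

528 hours

Audio: 408 kbps = 0.408 Mbps.
Total bitrate: 3.8 + 0.408 = 4.208 Mbps.
Capacity: 1 TB = 8,000,000 Mb.
Recording time: 8,000,000 / 4.208 = 1,901,141 s ≈ 528 hours.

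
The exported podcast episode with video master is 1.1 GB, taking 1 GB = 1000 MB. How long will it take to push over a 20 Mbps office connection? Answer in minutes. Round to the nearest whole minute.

7 minutes

File: 1.1 GB = 8800.0 Mb.
At 20 Mbps: 8800.0 / 20 = 440.0 s ≈ 7.33 minutes.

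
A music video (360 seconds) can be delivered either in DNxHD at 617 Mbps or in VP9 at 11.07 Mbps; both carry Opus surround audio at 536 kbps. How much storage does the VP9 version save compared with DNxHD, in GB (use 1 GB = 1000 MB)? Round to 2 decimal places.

Audio: 536 kbps = 0.536 Mbps.
DNxHD: 617.536 Mbps × 360 s = 222313.0 Mb = 27.789 GB.
VP9: 11.606 Mbps × 360 s = 4178.2 Mb = 0.522 GB.
Saving: 27.789 − 0.522 = 27.267 GB.

27.27 GB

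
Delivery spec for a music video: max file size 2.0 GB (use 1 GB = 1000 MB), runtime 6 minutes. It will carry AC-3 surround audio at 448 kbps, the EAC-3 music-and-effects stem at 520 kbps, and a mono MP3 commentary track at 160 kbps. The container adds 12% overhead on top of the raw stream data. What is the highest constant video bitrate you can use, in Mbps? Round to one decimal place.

38.6 Mbps

Budget: 2.0 GB = 16000.0 Mb.
Stream payload after overhead: 16000.0 / 1.12 = 14285.7 Mb.
6 min = 360 s
Total bitrate budget: 14285.7 Mb / 360 s = 39.683 Mbps.
Audio total: 448 + 520 + 160 = 1128 kbps = 1.128 Mbps.
Video: 39.683 − 1.128 = 38.555 Mbps.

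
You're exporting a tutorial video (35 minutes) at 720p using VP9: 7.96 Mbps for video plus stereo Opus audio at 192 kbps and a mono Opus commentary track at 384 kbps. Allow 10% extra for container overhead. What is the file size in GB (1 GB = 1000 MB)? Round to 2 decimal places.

2.46 GB

35 min = 2100 s
Audio total: 192 + 384 = 576 kbps = 0.576 Mbps.
Total bitrate: 7.96 + 0.576 = 8.536 Mbps.
Stream data: 8.536 Mbps × 2100 s = 17925.6 Mb.
With 10% container overhead: ×1.10.
19,718 Mb ÷ 8 = 2,465 MB → 2.465 GB.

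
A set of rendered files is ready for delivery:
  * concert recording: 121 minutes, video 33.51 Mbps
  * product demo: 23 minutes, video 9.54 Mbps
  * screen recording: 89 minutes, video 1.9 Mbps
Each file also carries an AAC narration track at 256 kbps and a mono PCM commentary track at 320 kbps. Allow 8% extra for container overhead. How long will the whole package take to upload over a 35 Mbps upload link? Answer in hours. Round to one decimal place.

Audio total: 256 + 320 = 576 kbps = 0.576 Mbps.
concert recording: 34.086 Mbps × 7260 s × 1.08 = 267261.5 Mb
product demo: 10.116 Mbps × 1380 s × 1.08 = 15076.9 Mb
screen recording: 2.476 Mbps × 5340 s × 1.08 = 14279.6 Mb
Total: 296618.0 Mb = 37077.2 MB.
At 35 Mbps: 296618.0 / 35 = 8475 s ≈ 2.35 hours.

2.4 hours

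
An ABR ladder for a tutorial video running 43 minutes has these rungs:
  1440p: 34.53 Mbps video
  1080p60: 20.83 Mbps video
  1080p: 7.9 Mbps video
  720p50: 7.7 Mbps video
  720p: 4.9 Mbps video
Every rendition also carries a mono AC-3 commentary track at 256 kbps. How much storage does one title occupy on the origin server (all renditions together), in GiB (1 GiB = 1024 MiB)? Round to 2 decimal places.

43 min = 2580 s
Audio: 256 kbps = 0.256 Mbps.
Sum of rendition bitrates: (34.53+0.256) + (20.83+0.256) + (7.9+0.256) + (7.7+0.256) + (4.9+0.256) = 77.140 Mbps.
× 2580 s = 199,021 Mb = 24,878 MB = 23.17 GiB.

23.17 GiB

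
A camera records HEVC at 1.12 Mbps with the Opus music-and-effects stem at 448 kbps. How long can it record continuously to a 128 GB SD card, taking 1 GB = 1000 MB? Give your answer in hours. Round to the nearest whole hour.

Audio: 448 kbps = 0.448 Mbps.
Total bitrate: 1.12 + 0.448 = 1.568 Mbps.
Capacity: 128 GB = 1,024,000 Mb.
Recording time: 1,024,000 / 1.568 = 653,061 s ≈ 181 hours.

181 hours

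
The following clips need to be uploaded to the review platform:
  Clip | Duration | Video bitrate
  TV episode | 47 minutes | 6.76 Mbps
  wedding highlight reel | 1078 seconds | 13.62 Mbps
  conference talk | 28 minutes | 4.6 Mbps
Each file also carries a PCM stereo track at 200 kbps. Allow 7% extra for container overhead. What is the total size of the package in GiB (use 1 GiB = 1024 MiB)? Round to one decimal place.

5.3 GiB

Audio: 200 kbps = 0.200 Mbps.
TV episode: 6.960 Mbps × 2820 s × 1.07 = 21001.1 Mb
wedding highlight reel: 13.820 Mbps × 1078 s × 1.07 = 15940.8 Mb
conference talk: 4.800 Mbps × 1680 s × 1.07 = 8628.5 Mb
Total: 45570.4 Mb = 5696.3 MB.
= 5.305 GiB.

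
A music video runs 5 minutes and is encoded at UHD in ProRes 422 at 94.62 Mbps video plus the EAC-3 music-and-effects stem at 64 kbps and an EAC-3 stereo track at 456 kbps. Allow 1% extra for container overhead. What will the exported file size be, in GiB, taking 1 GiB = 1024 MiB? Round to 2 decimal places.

3.36 GiB

5 min = 300 s
Audio total: 64 + 456 = 520 kbps = 0.520 Mbps.
Total bitrate: 94.62 + 0.520 = 95.140 Mbps.
Stream data: 95.140 Mbps × 300 s = 28542.0 Mb.
With 1% container overhead: ×1.01.
28,827 Mb = 3,603,427,500 bytes ÷ 1,073,741,824 = 3.356 GiB.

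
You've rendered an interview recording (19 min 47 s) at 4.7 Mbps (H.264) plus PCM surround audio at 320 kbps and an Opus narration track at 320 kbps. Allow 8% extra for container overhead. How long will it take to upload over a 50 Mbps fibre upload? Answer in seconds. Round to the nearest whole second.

19 min 47 s = 1187 s
Audio total: 320 + 320 = 640 kbps = 0.640 Mbps.
Total bitrate: 5.340 Mbps.
File: 5.340 Mbps × 1187 s = 6338.6 Mb.
With 8% container overhead: ×1.08. → 6845.7 Mb.
At 50 Mbps: 6845.7 / 50 = 136.9 s ≈ 137 seconds.

137 seconds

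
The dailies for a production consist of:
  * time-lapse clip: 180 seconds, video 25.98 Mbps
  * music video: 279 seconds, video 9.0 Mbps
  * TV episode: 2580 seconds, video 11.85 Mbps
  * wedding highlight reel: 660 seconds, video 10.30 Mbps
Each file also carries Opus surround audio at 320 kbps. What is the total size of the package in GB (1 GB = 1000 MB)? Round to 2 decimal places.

Audio: 320 kbps = 0.320 Mbps.
time-lapse clip: 26.300 Mbps × 180 s = 4734.0 Mb
music video: 9.320 Mbps × 279 s = 2600.3 Mb
TV episode: 12.170 Mbps × 2580 s = 31398.6 Mb
wedding highlight reel: 10.620 Mbps × 660 s = 7009.2 Mb
Total: 45742.1 Mb = 5717.8 MB.
= 5.718 GB.

5.72 GB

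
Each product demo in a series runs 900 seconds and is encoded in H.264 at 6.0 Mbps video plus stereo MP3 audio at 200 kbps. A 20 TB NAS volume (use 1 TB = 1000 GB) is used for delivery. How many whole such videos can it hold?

28673

Audio: 200 kbps = 0.200 Mbps.
Total bitrate: 6.200 Mbps.
Per item: 6.200 Mbps × 900 s = 5,580 Mb = 697.5 MB.
Capacity: 20 TB = 160,000,000 Mb; 28673.84 items → 28673 complete.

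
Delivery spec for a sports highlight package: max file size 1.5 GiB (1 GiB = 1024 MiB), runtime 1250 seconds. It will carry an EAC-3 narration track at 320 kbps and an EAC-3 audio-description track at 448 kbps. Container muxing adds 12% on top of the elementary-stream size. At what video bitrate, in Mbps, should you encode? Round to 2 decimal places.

Budget: 1.5 GiB = 12884.9 Mb.
Stream payload after overhead: 12884.9 / 1.12 = 11504.4 Mb.
Total bitrate budget: 11504.4 Mb / 1250 s = 9.204 Mbps.
Audio total: 320 + 448 = 768 kbps = 0.768 Mbps.
Video: 9.204 − 0.768 = 8.436 Mbps.

8.44 Mbps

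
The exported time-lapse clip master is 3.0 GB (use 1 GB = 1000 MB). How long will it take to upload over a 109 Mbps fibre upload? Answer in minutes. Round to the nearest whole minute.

File: 3.0 GB = 24000.0 Mb.
At 109 Mbps: 24000.0 / 109 = 220.2 s ≈ 3.67 minutes.

4 minutes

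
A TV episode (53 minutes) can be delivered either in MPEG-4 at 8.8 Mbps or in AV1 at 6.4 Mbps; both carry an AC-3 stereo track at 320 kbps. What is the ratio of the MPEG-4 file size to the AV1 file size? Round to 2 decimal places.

53 min = 3180 s
Audio: 320 kbps = 0.320 Mbps.
MPEG-4: 9.120 Mbps × 3180 s = 29001.6 Mb = 3.625 GB.
AV1: 6.720 Mbps × 3180 s = 21369.6 Mb = 2.671 GB.
Ratio: 3.625 / 2.671 = 1.357.

1.36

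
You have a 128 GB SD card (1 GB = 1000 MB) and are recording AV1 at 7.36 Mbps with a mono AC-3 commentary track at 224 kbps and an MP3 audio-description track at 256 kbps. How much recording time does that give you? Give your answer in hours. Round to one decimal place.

Audio total: 224 + 256 = 480 kbps = 0.480 Mbps.
Total bitrate: 7.36 + 0.480 = 7.840 Mbps.
Capacity: 128 GB = 1,024,000 Mb.
Recording time: 1,024,000 / 7.840 = 130,612 s ≈ 36.3 hours.

36.3 hours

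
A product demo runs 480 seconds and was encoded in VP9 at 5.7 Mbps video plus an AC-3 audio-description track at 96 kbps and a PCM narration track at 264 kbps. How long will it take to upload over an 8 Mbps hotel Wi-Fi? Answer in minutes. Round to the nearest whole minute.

6 minutes

Audio total: 96 + 264 = 360 kbps = 0.360 Mbps.
Total bitrate: 6.060 Mbps.
File: 6.060 Mbps × 480 s = 2908.8 Mb.
At 8 Mbps: 2908.8 / 8 = 363.6 s ≈ 6.06 minutes.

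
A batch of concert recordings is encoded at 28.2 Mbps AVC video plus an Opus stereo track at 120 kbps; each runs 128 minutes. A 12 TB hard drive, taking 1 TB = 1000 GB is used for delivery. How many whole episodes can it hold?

441

128 min = 7680 s
Audio: 120 kbps = 0.120 Mbps.
Total bitrate: 28.320 Mbps.
Per item: 28.320 Mbps × 7680 s = 217,498 Mb = 27,187 MB.
Capacity: 12 TB = 96,000,000 Mb; 441.38 items → 441 complete.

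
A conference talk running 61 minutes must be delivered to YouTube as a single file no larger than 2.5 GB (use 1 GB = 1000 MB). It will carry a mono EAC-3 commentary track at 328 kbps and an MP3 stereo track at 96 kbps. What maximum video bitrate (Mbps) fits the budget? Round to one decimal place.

5.0 Mbps

Budget: 2.5 GB = 20000.0 Mb.
61 min = 3660 s
Total bitrate budget: 20000.0 Mb / 3660 s = 5.464 Mbps.
Audio total: 328 + 96 = 424 kbps = 0.424 Mbps.
Video: 5.464 − 0.424 = 5.040 Mbps.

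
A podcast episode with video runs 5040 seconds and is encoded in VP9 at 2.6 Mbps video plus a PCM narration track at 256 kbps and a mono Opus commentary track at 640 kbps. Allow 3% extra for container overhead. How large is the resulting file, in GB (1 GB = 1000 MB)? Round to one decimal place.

Audio total: 256 + 640 = 896 kbps = 0.896 Mbps.
Total bitrate: 2.6 + 0.896 = 3.496 Mbps.
Stream data: 3.496 Mbps × 5040 s = 17619.8 Mb.
With 3% container overhead: ×1.03.
18,148 Mb ÷ 8 = 2,269 MB → 2.269 GB.

2.3 GB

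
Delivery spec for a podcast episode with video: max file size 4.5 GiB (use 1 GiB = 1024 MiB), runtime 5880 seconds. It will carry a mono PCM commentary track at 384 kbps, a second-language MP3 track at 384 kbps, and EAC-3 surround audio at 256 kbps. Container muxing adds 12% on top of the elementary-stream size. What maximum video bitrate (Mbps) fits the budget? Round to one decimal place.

4.8 Mbps

Budget: 4.5 GiB = 38654.7 Mb.
Stream payload after overhead: 38654.7 / 1.12 = 34513.1 Mb.
Total bitrate budget: 34513.1 Mb / 5880 s = 5.870 Mbps.
Audio total: 384 + 384 + 256 = 1024 kbps = 1.024 Mbps.
Video: 5.870 − 1.024 = 4.846 Mbps.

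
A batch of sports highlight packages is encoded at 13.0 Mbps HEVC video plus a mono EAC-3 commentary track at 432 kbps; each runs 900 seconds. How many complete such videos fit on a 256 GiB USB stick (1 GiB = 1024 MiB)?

181

Audio: 432 kbps = 0.432 Mbps.
Total bitrate: 13.432 Mbps.
Per item: 13.432 Mbps × 900 s = 12,089 Mb = 1,511 MB.
Capacity: 256 GiB = 2,199,023 Mb; 181.91 items → 181 complete.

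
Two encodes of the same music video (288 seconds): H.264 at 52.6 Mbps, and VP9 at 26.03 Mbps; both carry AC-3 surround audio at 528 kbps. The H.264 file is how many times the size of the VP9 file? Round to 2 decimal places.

2.00

Audio: 528 kbps = 0.528 Mbps.
H.264: 53.128 Mbps × 288 s = 15300.9 Mb = 1.913 GB.
VP9: 26.558 Mbps × 288 s = 7648.7 Mb = 0.956 GB.
Ratio: 1.913 / 0.956 = 2.000.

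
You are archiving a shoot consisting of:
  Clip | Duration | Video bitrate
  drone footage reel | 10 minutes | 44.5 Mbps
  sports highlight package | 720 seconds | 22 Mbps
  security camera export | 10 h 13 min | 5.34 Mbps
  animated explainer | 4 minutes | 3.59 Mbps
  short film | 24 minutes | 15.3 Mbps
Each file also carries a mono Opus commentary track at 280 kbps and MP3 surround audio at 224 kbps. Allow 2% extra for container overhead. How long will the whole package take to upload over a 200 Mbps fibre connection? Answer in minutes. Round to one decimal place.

24.0 minutes

Audio total: 280 + 224 = 504 kbps = 0.504 Mbps.
drone footage reel: 45.004 Mbps × 600 s × 1.02 = 27542.4 Mb
sports highlight package: 22.504 Mbps × 720 s × 1.02 = 16526.9 Mb
security camera export: 5.844 Mbps × 36780 s × 1.02 = 219241.2 Mb
animated explainer: 4.094 Mbps × 240 s × 1.02 = 1002.2 Mb
short film: 15.804 Mbps × 1440 s × 1.02 = 23212.9 Mb
Total: 287525.7 Mb = 35940.7 MB.
At 200 Mbps: 287525.7 / 200 = 1438 s ≈ 24 minutes.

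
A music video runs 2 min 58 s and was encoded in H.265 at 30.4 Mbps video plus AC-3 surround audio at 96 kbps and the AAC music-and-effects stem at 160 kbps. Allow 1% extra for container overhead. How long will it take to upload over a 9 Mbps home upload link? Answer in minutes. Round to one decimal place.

2 min 58 s = 178 s
Audio total: 96 + 160 = 256 kbps = 0.256 Mbps.
Total bitrate: 30.656 Mbps.
File: 30.656 Mbps × 178 s = 5456.8 Mb.
With 1% container overhead: ×1.01. → 5511.3 Mb.
At 9 Mbps: 5511.3 / 9 = 612.4 s ≈ 10.2 minutes.

10.2 minutes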